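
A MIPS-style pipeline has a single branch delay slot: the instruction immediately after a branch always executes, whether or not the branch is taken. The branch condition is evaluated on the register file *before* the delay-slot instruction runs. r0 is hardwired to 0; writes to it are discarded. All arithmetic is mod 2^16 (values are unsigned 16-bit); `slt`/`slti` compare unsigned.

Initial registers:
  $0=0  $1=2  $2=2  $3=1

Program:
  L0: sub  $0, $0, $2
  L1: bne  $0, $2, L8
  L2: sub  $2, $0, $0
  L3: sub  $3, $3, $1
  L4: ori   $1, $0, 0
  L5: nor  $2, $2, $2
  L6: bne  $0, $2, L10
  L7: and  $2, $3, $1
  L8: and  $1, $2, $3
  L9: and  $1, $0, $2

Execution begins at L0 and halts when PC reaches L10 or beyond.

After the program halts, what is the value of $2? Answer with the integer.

  step pc=0: sub  $0, $0, $2  regs=(0,2,2,1)
  step pc=1: bne  $0, $2, L8  cond=T  regs=(0,2,2,1)
  step pc=2: sub  $2, $0, $0  regs=(0,2,0,1)
  step pc=8: and  $1, $2, $3  regs=(0,0,0,1)
  step pc=9: and  $1, $0, $2  regs=(0,0,0,1)

0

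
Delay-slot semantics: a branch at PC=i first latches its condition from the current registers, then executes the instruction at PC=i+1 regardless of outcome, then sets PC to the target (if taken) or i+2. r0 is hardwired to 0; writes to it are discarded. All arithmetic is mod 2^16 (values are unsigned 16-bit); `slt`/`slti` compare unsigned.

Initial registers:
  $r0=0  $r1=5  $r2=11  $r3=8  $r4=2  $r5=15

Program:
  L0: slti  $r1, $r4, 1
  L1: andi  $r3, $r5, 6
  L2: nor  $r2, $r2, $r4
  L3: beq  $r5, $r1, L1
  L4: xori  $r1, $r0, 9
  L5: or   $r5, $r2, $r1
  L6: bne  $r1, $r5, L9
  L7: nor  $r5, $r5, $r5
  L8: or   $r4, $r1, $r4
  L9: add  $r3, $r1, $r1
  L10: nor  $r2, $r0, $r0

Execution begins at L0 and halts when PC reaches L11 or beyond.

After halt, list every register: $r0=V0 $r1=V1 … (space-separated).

$r0=0 $r1=9 $r2=65535 $r3=18 $r4=2 $r5=2

  step pc=0: slti  $r1, $r4, 1  regs=(0,0,11,8,2,15)
  step pc=1: andi  $r3, $r5, 6  regs=(0,0,11,6,2,15)
  step pc=2: nor  $r2, $r2, $r4  regs=(0,0,65524,6,2,15)
  step pc=3: beq  $r5, $r1, L1  cond=F  regs=(0,0,65524,6,2,15)
  step pc=4: xori  $r1, $r0, 9  regs=(0,9,65524,6,2,15)
  step pc=5: or   $r5, $r2, $r1  regs=(0,9,65524,6,2,65533)
  step pc=6: bne  $r1, $r5, L9  cond=T  regs=(0,9,65524,6,2,65533)
  step pc=7: nor  $r5, $r5, $r5  regs=(0,9,65524,6,2,2)
  step pc=9: add  $r3, $r1, $r1  regs=(0,9,65524,18,2,2)
  step pc=10: nor  $r2, $r0, $r0  regs=(0,9,65535,18,2,2)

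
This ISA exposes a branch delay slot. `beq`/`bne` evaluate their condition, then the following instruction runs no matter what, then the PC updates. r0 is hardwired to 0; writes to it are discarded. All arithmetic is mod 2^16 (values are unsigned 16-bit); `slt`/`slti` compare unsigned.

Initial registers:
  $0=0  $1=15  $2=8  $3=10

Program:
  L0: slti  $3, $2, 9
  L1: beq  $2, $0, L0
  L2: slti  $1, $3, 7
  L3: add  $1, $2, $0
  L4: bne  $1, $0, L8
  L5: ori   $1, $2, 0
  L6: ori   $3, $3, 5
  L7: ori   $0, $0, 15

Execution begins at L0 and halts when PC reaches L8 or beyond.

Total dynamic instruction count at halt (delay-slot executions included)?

#0 slti  $3, $2, 9 ; 0/15/8/1
#1 beq  $2, $0, L0 ; 0/15/8/1 ; →fallthru
#2 slti  $1, $3, 7 ; 0/1/8/1
#3 add  $1, $2, $0 ; 0/8/8/1
#4 bne  $1, $0, L8 ; 0/8/8/1 ; →target
#5 ori   $1, $2, 0 ; 0/8/8/1

6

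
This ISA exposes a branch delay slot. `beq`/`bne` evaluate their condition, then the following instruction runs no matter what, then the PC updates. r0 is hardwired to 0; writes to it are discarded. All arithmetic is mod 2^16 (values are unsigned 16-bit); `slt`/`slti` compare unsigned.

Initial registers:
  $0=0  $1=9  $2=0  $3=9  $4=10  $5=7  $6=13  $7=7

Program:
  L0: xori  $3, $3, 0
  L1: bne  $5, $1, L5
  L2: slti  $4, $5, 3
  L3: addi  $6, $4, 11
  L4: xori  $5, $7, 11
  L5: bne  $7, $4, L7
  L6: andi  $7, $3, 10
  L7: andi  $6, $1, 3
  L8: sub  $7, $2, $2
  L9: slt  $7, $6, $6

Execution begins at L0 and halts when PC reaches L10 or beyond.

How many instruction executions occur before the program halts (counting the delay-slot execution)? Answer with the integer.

8

  step pc=0: xori  $3, $3, 0  regs=(0,9,0,9,10,7,13,7)
  step pc=1: bne  $5, $1, L5  cond=T  regs=(0,9,0,9,10,7,13,7)
  step pc=2: slti  $4, $5, 3  regs=(0,9,0,9,0,7,13,7)
  step pc=5: bne  $7, $4, L7  cond=T  regs=(0,9,0,9,0,7,13,7)
  step pc=6: andi  $7, $3, 10  regs=(0,9,0,9,0,7,13,8)
  step pc=7: andi  $6, $1, 3  regs=(0,9,0,9,0,7,1,8)
  step pc=8: sub  $7, $2, $2  regs=(0,9,0,9,0,7,1,0)
  step pc=9: slt  $7, $6, $6  regs=(0,9,0,9,0,7,1,0)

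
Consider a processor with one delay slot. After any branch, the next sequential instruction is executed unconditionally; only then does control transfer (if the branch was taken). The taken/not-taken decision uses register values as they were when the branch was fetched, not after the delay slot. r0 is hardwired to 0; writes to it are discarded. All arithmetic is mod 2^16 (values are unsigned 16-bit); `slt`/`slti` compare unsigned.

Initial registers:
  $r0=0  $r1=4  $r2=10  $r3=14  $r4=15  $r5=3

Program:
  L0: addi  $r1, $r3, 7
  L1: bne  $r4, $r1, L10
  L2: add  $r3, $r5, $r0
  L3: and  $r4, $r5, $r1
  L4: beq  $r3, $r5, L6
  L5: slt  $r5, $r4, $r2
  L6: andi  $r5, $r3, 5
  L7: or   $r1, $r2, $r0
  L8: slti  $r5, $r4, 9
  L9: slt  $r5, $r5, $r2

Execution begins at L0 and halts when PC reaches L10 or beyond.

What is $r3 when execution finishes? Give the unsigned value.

PC=0  addi  $r1, $r3, 7      | $r0=0 $r1=21 $r2=10 $r3=14 $r4=15 $r5=3
PC=1  bne  $r4, $r1, L10     | $r0=0 $r1=21 $r2=10 $r3=14 $r4=15 $r5=3  [TAKEN]
PC=2  add  $r3, $r5, $r0     | $r0=0 $r1=21 $r2=10 $r3=3 $r4=15 $r5=3

3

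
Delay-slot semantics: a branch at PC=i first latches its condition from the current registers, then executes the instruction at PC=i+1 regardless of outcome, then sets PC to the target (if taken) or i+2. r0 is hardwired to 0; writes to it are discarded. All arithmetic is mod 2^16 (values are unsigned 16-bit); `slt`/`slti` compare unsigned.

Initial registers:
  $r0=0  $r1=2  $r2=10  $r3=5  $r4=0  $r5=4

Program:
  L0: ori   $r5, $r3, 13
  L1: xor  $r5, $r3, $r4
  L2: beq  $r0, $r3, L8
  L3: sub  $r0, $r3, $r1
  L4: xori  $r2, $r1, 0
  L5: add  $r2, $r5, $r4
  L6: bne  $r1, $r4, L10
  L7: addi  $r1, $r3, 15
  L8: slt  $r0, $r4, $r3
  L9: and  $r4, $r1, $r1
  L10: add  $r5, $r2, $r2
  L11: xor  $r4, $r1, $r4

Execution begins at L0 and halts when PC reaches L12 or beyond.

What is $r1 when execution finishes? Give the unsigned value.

#0 ori   $r5, $r3, 13 ; 0/2/10/5/0/13
#1 xor  $r5, $r3, $r4 ; 0/2/10/5/0/5
#2 beq  $r0, $r3, L8 ; 0/2/10/5/0/5 ; →fallthru
#3 sub  $r0, $r3, $r1 ; 0/2/10/5/0/5
#4 xori  $r2, $r1, 0 ; 0/2/2/5/0/5
#5 add  $r2, $r5, $r4 ; 0/2/5/5/0/5
#6 bne  $r1, $r4, L10 ; 0/2/5/5/0/5 ; →target
#7 addi  $r1, $r3, 15 ; 0/20/5/5/0/5
#10 add  $r5, $r2, $r2 ; 0/20/5/5/0/10
#11 xor  $r4, $r1, $r4 ; 0/20/5/5/20/10

20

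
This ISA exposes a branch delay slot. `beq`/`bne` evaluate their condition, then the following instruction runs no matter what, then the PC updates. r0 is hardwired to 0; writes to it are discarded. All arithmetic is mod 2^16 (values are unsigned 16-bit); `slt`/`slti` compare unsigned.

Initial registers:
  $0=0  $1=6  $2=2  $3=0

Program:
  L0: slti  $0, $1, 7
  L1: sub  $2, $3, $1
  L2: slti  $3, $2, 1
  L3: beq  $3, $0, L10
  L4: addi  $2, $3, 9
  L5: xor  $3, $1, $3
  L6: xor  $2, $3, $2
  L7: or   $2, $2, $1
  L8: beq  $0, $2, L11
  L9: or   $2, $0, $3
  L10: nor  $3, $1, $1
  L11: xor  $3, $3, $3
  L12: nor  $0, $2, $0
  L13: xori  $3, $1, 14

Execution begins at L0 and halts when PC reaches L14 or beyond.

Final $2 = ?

9

[0] slti  $0, $1, 7  →  {$0:0, $1:6, $2:2, $3:0}
[1] sub  $2, $3, $1  →  {$0:0, $1:6, $2:65530, $3:0}
[2] slti  $3, $2, 1  →  {$0:0, $1:6, $2:65530, $3:0}
[3] beq  $3, $0, L10  →  {$0:0, $1:6, $2:65530, $3:0}  ⟨branch taken⟩
[4] addi  $2, $3, 9  →  {$0:0, $1:6, $2:9, $3:0}
[10] nor  $3, $1, $1  →  {$0:0, $1:6, $2:9, $3:65529}
[11] xor  $3, $3, $3  →  {$0:0, $1:6, $2:9, $3:0}
[12] nor  $0, $2, $0  →  {$0:0, $1:6, $2:9, $3:0}
[13] xori  $3, $1, 14  →  {$0:0, $1:6, $2:9, $3:8}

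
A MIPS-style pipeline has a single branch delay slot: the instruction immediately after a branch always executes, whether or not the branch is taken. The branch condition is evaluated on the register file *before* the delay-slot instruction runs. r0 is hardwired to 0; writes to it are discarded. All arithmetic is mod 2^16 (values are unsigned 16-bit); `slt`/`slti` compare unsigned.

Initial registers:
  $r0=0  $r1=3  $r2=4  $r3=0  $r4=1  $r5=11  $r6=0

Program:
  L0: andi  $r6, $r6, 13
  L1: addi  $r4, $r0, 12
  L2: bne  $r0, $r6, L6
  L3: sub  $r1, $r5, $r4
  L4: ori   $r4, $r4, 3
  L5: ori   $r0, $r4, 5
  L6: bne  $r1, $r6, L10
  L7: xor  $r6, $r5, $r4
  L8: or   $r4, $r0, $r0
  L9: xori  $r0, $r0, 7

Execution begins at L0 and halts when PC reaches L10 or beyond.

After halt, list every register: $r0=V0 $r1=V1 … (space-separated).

#0 andi  $r6, $r6, 13 ; 0/3/4/0/1/11/0
#1 addi  $r4, $r0, 12 ; 0/3/4/0/12/11/0
#2 bne  $r0, $r6, L6 ; 0/3/4/0/12/11/0 ; →fallthru
#3 sub  $r1, $r5, $r4 ; 0/65535/4/0/12/11/0
#4 ori   $r4, $r4, 3 ; 0/65535/4/0/15/11/0
#5 ori   $r0, $r4, 5 ; 0/65535/4/0/15/11/0
#6 bne  $r1, $r6, L10 ; 0/65535/4/0/15/11/0 ; →target
#7 xor  $r6, $r5, $r4 ; 0/65535/4/0/15/11/4

$r0=0 $r1=65535 $r2=4 $r3=0 $r4=15 $r5=11 $r6=4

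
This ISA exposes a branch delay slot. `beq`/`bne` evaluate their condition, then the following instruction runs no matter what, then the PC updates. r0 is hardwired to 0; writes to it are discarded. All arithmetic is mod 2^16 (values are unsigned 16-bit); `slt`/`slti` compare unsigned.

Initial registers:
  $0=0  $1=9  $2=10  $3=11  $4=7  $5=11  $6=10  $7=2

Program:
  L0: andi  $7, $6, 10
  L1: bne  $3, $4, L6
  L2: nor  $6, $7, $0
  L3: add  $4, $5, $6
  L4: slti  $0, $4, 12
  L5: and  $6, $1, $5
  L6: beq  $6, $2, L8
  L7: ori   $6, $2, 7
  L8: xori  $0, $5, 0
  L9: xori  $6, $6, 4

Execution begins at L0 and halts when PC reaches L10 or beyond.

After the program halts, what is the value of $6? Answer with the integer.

11

PC=0  andi  $7, $6, 10       | $0=0 $1=9 $2=10 $3=11 $4=7 $5=11 $6=10 $7=10
PC=1  bne  $3, $4, L6        | $0=0 $1=9 $2=10 $3=11 $4=7 $5=11 $6=10 $7=10  [TAKEN]
PC=2  nor  $6, $7, $0        | $0=0 $1=9 $2=10 $3=11 $4=7 $5=11 $6=65525 $7=10
PC=6  beq  $6, $2, L8        | $0=0 $1=9 $2=10 $3=11 $4=7 $5=11 $6=65525 $7=10  [not taken]
PC=7  ori   $6, $2, 7        | $0=0 $1=9 $2=10 $3=11 $4=7 $5=11 $6=15 $7=10
PC=8  xori  $0, $5, 0        | $0=0 $1=9 $2=10 $3=11 $4=7 $5=11 $6=15 $7=10
PC=9  xori  $6, $6, 4        | $0=0 $1=9 $2=10 $3=11 $4=7 $5=11 $6=11 $7=10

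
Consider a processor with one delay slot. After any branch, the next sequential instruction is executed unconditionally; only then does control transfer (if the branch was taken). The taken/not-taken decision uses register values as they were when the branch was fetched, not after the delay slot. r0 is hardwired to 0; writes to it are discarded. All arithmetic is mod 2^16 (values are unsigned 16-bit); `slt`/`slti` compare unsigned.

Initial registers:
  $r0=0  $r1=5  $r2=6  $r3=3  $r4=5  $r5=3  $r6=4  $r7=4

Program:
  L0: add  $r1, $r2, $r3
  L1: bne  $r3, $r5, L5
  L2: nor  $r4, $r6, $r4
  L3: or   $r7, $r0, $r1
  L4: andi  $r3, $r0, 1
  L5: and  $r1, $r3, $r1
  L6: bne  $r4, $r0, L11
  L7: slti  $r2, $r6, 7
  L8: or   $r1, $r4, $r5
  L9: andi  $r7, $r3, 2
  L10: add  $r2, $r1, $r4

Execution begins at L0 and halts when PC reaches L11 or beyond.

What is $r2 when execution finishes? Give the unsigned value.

1

  step pc=0: add  $r1, $r2, $r3  regs=(0,9,6,3,5,3,4,4)
  step pc=1: bne  $r3, $r5, L5  cond=F  regs=(0,9,6,3,5,3,4,4)
  step pc=2: nor  $r4, $r6, $r4  regs=(0,9,6,3,65530,3,4,4)
  step pc=3: or   $r7, $r0, $r1  regs=(0,9,6,3,65530,3,4,9)
  step pc=4: andi  $r3, $r0, 1  regs=(0,9,6,0,65530,3,4,9)
  step pc=5: and  $r1, $r3, $r1  regs=(0,0,6,0,65530,3,4,9)
  step pc=6: bne  $r4, $r0, L11  cond=T  regs=(0,0,6,0,65530,3,4,9)
  step pc=7: slti  $r2, $r6, 7  regs=(0,0,1,0,65530,3,4,9)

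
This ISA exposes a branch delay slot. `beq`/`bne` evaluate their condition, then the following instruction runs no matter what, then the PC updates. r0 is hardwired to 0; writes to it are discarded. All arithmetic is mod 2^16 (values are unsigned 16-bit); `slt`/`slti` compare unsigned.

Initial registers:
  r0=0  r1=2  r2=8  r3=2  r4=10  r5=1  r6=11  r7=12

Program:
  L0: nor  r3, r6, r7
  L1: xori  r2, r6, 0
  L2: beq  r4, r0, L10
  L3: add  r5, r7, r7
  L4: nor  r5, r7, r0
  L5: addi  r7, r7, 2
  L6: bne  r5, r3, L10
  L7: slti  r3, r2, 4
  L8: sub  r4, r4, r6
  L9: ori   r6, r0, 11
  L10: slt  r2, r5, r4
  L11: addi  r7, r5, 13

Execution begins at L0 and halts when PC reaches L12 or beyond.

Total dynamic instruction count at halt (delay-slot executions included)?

10

#0 nor  r3, r6, r7 ; 0/2/8/65520/10/1/11/12
#1 xori  r2, r6, 0 ; 0/2/11/65520/10/1/11/12
#2 beq  r4, r0, L10 ; 0/2/11/65520/10/1/11/12 ; →fallthru
#3 add  r5, r7, r7 ; 0/2/11/65520/10/24/11/12
#4 nor  r5, r7, r0 ; 0/2/11/65520/10/65523/11/12
#5 addi  r7, r7, 2 ; 0/2/11/65520/10/65523/11/14
#6 bne  r5, r3, L10 ; 0/2/11/65520/10/65523/11/14 ; →target
#7 slti  r3, r2, 4 ; 0/2/11/0/10/65523/11/14
#10 slt  r2, r5, r4 ; 0/2/0/0/10/65523/11/14
#11 addi  r7, r5, 13 ; 0/2/0/0/10/65523/11/0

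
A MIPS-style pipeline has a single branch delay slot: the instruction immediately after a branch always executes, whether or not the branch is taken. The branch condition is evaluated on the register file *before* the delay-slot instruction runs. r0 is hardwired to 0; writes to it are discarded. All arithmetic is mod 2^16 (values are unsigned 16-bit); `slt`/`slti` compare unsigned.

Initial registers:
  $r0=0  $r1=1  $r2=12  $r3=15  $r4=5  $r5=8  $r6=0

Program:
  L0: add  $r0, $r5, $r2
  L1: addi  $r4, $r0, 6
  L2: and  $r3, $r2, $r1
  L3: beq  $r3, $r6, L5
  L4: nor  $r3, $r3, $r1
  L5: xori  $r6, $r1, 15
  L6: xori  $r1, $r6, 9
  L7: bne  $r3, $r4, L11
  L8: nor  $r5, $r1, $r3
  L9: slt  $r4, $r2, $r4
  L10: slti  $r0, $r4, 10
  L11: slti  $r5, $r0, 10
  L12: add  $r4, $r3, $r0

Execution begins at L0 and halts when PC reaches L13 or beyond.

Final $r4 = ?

PC=0  add  $r0, $r5, $r2     | $r0=0 $r1=1 $r2=12 $r3=15 $r4=5 $r5=8 $r6=0
PC=1  addi  $r4, $r0, 6      | $r0=0 $r1=1 $r2=12 $r3=15 $r4=6 $r5=8 $r6=0
PC=2  and  $r3, $r2, $r1     | $r0=0 $r1=1 $r2=12 $r3=0 $r4=6 $r5=8 $r6=0
PC=3  beq  $r3, $r6, L5      | $r0=0 $r1=1 $r2=12 $r3=0 $r4=6 $r5=8 $r6=0  [TAKEN]
PC=4  nor  $r3, $r3, $r1     | $r0=0 $r1=1 $r2=12 $r3=65534 $r4=6 $r5=8 $r6=0
PC=5  xori  $r6, $r1, 15     | $r0=0 $r1=1 $r2=12 $r3=65534 $r4=6 $r5=8 $r6=14
PC=6  xori  $r1, $r6, 9      | $r0=0 $r1=7 $r2=12 $r3=65534 $r4=6 $r5=8 $r6=14
PC=7  bne  $r3, $r4, L11     | $r0=0 $r1=7 $r2=12 $r3=65534 $r4=6 $r5=8 $r6=14  [TAKEN]
PC=8  nor  $r5, $r1, $r3     | $r0=0 $r1=7 $r2=12 $r3=65534 $r4=6 $r5=0 $r6=14
PC=11 slti  $r5, $r0, 10     | $r0=0 $r1=7 $r2=12 $r3=65534 $r4=6 $r5=1 $r6=14
PC=12 add  $r4, $r3, $r0     | $r0=0 $r1=7 $r2=12 $r3=65534 $r4=65534 $r5=1 $r6=14

65534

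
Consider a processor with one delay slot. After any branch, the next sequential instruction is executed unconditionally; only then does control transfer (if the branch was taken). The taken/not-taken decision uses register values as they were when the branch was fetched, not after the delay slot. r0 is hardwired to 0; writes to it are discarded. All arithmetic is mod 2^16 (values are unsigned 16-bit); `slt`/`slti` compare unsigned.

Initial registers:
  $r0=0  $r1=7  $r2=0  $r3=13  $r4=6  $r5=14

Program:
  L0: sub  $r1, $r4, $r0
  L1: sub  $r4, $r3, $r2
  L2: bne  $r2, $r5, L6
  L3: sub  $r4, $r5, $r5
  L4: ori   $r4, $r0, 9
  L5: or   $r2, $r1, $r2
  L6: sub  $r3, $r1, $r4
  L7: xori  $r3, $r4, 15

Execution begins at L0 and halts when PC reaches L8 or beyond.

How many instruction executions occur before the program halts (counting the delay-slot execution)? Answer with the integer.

#0 sub  $r1, $r4, $r0 ; 0/6/0/13/6/14
#1 sub  $r4, $r3, $r2 ; 0/6/0/13/13/14
#2 bne  $r2, $r5, L6 ; 0/6/0/13/13/14 ; →target
#3 sub  $r4, $r5, $r5 ; 0/6/0/13/0/14
#6 sub  $r3, $r1, $r4 ; 0/6/0/6/0/14
#7 xori  $r3, $r4, 15 ; 0/6/0/15/0/14

6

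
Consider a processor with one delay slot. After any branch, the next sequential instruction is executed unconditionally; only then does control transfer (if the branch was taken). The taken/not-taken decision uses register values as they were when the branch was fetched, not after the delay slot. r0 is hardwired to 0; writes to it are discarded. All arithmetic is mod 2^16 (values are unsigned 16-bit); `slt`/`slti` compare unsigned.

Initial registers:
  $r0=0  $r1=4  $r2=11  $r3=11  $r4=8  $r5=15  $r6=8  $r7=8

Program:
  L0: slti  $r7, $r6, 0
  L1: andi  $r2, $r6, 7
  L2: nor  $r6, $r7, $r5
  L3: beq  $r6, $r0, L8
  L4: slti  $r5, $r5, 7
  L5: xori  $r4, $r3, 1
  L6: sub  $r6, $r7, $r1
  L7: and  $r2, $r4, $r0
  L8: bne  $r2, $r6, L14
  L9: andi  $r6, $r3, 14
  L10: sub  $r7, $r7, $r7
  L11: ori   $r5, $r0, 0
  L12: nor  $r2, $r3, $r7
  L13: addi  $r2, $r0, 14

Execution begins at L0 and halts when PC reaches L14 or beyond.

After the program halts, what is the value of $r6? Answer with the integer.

10

#0 slti  $r7, $r6, 0 ; 0/4/11/11/8/15/8/0
#1 andi  $r2, $r6, 7 ; 0/4/0/11/8/15/8/0
#2 nor  $r6, $r7, $r5 ; 0/4/0/11/8/15/65520/0
#3 beq  $r6, $r0, L8 ; 0/4/0/11/8/15/65520/0 ; →fallthru
#4 slti  $r5, $r5, 7 ; 0/4/0/11/8/0/65520/0
#5 xori  $r4, $r3, 1 ; 0/4/0/11/10/0/65520/0
#6 sub  $r6, $r7, $r1 ; 0/4/0/11/10/0/65532/0
#7 and  $r2, $r4, $r0 ; 0/4/0/11/10/0/65532/0
#8 bne  $r2, $r6, L14 ; 0/4/0/11/10/0/65532/0 ; →target
#9 andi  $r6, $r3, 14 ; 0/4/0/11/10/0/10/0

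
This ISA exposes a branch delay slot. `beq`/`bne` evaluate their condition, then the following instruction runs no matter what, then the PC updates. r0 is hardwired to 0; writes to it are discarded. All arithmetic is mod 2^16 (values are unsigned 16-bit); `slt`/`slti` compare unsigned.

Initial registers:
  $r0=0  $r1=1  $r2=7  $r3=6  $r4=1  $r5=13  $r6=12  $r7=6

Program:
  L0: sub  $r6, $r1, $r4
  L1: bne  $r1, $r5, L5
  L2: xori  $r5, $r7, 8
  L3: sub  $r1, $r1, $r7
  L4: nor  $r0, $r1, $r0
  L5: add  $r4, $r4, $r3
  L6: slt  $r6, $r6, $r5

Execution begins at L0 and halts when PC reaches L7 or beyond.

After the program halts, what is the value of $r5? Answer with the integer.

14

[0] sub  $r6, $r1, $r4  →  {$r0:0, $r1:1, $r2:7, $r3:6, $r4:1, $r5:13, $r6:0, $r7:6}
[1] bne  $r1, $r5, L5  →  {$r0:0, $r1:1, $r2:7, $r3:6, $r4:1, $r5:13, $r6:0, $r7:6}  ⟨branch taken⟩
[2] xori  $r5, $r7, 8  →  {$r0:0, $r1:1, $r2:7, $r3:6, $r4:1, $r5:14, $r6:0, $r7:6}
[5] add  $r4, $r4, $r3  →  {$r0:0, $r1:1, $r2:7, $r3:6, $r4:7, $r5:14, $r6:0, $r7:6}
[6] slt  $r6, $r6, $r5  →  {$r0:0, $r1:1, $r2:7, $r3:6, $r4:7, $r5:14, $r6:1, $r7:6}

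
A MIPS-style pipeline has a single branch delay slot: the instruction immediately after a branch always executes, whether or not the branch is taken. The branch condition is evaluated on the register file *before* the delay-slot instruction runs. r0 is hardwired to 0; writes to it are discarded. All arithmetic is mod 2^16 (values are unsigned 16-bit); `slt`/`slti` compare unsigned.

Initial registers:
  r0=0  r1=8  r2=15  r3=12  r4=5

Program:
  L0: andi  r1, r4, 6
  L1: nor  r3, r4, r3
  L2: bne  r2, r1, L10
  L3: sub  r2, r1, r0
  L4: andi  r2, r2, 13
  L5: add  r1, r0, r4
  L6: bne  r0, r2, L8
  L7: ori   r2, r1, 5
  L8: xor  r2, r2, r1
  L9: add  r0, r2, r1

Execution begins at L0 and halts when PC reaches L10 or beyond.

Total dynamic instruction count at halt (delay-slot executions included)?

4

#0 andi  r1, r4, 6 ; 0/4/15/12/5
#1 nor  r3, r4, r3 ; 0/4/15/65522/5
#2 bne  r2, r1, L10 ; 0/4/15/65522/5 ; →target
#3 sub  r2, r1, r0 ; 0/4/4/65522/5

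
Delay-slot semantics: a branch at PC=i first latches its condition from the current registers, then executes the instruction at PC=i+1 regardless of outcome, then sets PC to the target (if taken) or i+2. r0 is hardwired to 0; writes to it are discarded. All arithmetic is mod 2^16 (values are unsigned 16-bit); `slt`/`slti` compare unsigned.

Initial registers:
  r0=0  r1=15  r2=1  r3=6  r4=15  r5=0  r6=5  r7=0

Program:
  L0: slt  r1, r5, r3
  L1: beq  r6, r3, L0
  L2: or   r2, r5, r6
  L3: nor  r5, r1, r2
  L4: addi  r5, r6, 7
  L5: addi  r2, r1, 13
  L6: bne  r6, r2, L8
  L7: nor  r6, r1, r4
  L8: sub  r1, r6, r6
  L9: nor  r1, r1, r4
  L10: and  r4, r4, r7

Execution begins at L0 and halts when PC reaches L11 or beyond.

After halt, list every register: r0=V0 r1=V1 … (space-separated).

#0 slt  r1, r5, r3 ; 0/1/1/6/15/0/5/0
#1 beq  r6, r3, L0 ; 0/1/1/6/15/0/5/0 ; →fallthru
#2 or   r2, r5, r6 ; 0/1/5/6/15/0/5/0
#3 nor  r5, r1, r2 ; 0/1/5/6/15/65530/5/0
#4 addi  r5, r6, 7 ; 0/1/5/6/15/12/5/0
#5 addi  r2, r1, 13 ; 0/1/14/6/15/12/5/0
#6 bne  r6, r2, L8 ; 0/1/14/6/15/12/5/0 ; →target
#7 nor  r6, r1, r4 ; 0/1/14/6/15/12/65520/0
#8 sub  r1, r6, r6 ; 0/0/14/6/15/12/65520/0
#9 nor  r1, r1, r4 ; 0/65520/14/6/15/12/65520/0
#10 and  r4, r4, r7 ; 0/65520/14/6/0/12/65520/0

r0=0 r1=65520 r2=14 r3=6 r4=0 r5=12 r6=65520 r7=0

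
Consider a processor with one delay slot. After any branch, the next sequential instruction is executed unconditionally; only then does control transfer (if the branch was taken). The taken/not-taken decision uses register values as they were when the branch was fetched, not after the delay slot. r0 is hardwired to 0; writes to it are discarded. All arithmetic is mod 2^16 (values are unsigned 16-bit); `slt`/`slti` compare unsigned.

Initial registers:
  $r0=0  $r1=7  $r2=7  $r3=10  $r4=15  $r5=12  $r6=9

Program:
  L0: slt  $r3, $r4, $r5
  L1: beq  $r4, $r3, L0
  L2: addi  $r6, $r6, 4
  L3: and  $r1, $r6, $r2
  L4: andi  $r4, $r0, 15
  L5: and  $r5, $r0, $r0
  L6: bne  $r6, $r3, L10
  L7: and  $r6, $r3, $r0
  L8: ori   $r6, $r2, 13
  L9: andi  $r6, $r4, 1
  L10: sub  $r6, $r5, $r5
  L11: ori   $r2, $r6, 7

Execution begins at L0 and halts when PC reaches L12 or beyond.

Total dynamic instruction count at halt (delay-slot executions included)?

#0 slt  $r3, $r4, $r5 ; 0/7/7/0/15/12/9
#1 beq  $r4, $r3, L0 ; 0/7/7/0/15/12/9 ; →fallthru
#2 addi  $r6, $r6, 4 ; 0/7/7/0/15/12/13
#3 and  $r1, $r6, $r2 ; 0/5/7/0/15/12/13
#4 andi  $r4, $r0, 15 ; 0/5/7/0/0/12/13
#5 and  $r5, $r0, $r0 ; 0/5/7/0/0/0/13
#6 bne  $r6, $r3, L10 ; 0/5/7/0/0/0/13 ; →target
#7 and  $r6, $r3, $r0 ; 0/5/7/0/0/0/0
#10 sub  $r6, $r5, $r5 ; 0/5/7/0/0/0/0
#11 ori   $r2, $r6, 7 ; 0/5/7/0/0/0/0

10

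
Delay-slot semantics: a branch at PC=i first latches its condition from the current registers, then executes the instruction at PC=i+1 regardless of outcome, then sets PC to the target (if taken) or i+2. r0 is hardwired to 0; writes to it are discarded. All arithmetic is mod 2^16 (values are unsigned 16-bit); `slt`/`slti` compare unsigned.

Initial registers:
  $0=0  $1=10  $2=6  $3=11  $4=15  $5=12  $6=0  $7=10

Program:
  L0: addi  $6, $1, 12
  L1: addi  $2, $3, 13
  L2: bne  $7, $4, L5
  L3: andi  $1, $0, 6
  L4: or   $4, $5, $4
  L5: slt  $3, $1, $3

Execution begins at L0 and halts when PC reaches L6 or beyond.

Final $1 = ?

PC=0  addi  $6, $1, 12       | $0=0 $1=10 $2=6 $3=11 $4=15 $5=12 $6=22 $7=10
PC=1  addi  $2, $3, 13       | $0=0 $1=10 $2=24 $3=11 $4=15 $5=12 $6=22 $7=10
PC=2  bne  $7, $4, L5        | $0=0 $1=10 $2=24 $3=11 $4=15 $5=12 $6=22 $7=10  [TAKEN]
PC=3  andi  $1, $0, 6        | $0=0 $1=0 $2=24 $3=11 $4=15 $5=12 $6=22 $7=10
PC=5  slt  $3, $1, $3        | $0=0 $1=0 $2=24 $3=1 $4=15 $5=12 $6=22 $7=10

0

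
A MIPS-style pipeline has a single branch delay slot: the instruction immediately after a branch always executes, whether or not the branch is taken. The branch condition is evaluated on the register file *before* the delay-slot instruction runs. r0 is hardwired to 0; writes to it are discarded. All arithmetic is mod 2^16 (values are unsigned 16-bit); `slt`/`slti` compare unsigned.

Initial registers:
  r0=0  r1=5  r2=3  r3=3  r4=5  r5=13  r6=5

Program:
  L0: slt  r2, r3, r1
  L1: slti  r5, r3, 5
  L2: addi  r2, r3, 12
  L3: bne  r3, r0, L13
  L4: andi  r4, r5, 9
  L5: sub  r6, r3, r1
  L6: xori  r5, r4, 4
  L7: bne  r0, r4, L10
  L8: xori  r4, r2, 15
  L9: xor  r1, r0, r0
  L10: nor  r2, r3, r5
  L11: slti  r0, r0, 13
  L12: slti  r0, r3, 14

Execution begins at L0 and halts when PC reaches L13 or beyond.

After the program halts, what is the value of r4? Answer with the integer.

1

#0 slt  r2, r3, r1 ; 0/5/1/3/5/13/5
#1 slti  r5, r3, 5 ; 0/5/1/3/5/1/5
#2 addi  r2, r3, 12 ; 0/5/15/3/5/1/5
#3 bne  r3, r0, L13 ; 0/5/15/3/5/1/5 ; →target
#4 andi  r4, r5, 9 ; 0/5/15/3/1/1/5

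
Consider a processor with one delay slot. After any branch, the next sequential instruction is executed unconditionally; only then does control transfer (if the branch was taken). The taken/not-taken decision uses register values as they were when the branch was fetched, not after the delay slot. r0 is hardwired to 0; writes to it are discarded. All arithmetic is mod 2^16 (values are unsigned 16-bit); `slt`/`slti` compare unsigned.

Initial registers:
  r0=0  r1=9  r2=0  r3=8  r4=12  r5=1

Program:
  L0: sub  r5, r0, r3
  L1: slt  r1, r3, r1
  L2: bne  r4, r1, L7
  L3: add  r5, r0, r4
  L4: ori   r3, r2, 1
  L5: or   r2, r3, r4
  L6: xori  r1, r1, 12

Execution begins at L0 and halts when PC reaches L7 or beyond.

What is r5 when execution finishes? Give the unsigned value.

12

[0] sub  r5, r0, r3  →  {r0:0, r1:9, r2:0, r3:8, r4:12, r5:65528}
[1] slt  r1, r3, r1  →  {r0:0, r1:1, r2:0, r3:8, r4:12, r5:65528}
[2] bne  r4, r1, L7  →  {r0:0, r1:1, r2:0, r3:8, r4:12, r5:65528}  ⟨branch taken⟩
[3] add  r5, r0, r4  →  {r0:0, r1:1, r2:0, r3:8, r4:12, r5:12}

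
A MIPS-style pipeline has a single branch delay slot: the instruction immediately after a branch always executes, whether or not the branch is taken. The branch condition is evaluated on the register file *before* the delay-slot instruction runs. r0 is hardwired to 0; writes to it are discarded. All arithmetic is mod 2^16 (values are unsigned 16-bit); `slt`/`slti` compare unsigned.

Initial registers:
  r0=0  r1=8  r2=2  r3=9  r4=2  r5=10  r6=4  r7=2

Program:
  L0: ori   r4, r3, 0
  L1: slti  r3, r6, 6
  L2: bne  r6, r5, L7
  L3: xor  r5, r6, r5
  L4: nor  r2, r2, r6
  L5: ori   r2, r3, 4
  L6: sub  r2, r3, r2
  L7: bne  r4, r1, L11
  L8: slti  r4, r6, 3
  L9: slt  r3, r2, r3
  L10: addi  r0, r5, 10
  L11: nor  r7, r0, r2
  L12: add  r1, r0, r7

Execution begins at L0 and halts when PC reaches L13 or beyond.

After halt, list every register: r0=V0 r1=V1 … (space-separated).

#0 ori   r4, r3, 0 ; 0/8/2/9/9/10/4/2
#1 slti  r3, r6, 6 ; 0/8/2/1/9/10/4/2
#2 bne  r6, r5, L7 ; 0/8/2/1/9/10/4/2 ; →target
#3 xor  r5, r6, r5 ; 0/8/2/1/9/14/4/2
#7 bne  r4, r1, L11 ; 0/8/2/1/9/14/4/2 ; →target
#8 slti  r4, r6, 3 ; 0/8/2/1/0/14/4/2
#11 nor  r7, r0, r2 ; 0/8/2/1/0/14/4/65533
#12 add  r1, r0, r7 ; 0/65533/2/1/0/14/4/65533

r0=0 r1=65533 r2=2 r3=1 r4=0 r5=14 r6=4 r7=65533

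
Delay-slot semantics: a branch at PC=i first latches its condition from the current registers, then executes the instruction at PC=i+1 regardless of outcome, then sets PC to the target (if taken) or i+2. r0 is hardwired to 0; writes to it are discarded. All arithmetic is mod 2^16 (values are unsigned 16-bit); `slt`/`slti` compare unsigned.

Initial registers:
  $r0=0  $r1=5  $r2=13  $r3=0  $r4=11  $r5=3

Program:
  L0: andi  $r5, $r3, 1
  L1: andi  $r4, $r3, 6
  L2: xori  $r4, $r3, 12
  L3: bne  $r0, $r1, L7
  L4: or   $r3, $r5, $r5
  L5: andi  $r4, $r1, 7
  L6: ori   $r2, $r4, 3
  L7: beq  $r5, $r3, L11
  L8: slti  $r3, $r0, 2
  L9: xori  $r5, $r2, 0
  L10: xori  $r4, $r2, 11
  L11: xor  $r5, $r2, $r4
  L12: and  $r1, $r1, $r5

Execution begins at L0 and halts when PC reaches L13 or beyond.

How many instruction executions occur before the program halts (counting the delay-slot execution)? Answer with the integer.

PC=0  andi  $r5, $r3, 1      | $r0=0 $r1=5 $r2=13 $r3=0 $r4=11 $r5=0
PC=1  andi  $r4, $r3, 6      | $r0=0 $r1=5 $r2=13 $r3=0 $r4=0 $r5=0
PC=2  xori  $r4, $r3, 12     | $r0=0 $r1=5 $r2=13 $r3=0 $r4=12 $r5=0
PC=3  bne  $r0, $r1, L7      | $r0=0 $r1=5 $r2=13 $r3=0 $r4=12 $r5=0  [TAKEN]
PC=4  or   $r3, $r5, $r5     | $r0=0 $r1=5 $r2=13 $r3=0 $r4=12 $r5=0
PC=7  beq  $r5, $r3, L11     | $r0=0 $r1=5 $r2=13 $r3=0 $r4=12 $r5=0  [TAKEN]
PC=8  slti  $r3, $r0, 2      | $r0=0 $r1=5 $r2=13 $r3=1 $r4=12 $r5=0
PC=11 xor  $r5, $r2, $r4     | $r0=0 $r1=5 $r2=13 $r3=1 $r4=12 $r5=1
PC=12 and  $r1, $r1, $r5     | $r0=0 $r1=1 $r2=13 $r3=1 $r4=12 $r5=1

9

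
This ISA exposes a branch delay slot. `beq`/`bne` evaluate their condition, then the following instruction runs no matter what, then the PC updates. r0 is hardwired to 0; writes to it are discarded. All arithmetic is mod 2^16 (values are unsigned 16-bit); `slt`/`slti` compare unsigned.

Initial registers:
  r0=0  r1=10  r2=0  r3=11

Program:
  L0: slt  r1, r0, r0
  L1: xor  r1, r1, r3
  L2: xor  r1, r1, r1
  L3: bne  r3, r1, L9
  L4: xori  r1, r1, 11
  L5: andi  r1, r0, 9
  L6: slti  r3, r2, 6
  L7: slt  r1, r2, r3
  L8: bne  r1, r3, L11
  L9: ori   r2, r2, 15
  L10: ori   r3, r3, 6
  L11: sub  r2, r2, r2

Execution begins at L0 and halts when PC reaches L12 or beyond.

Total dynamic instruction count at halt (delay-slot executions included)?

#0 slt  r1, r0, r0 ; 0/0/0/11
#1 xor  r1, r1, r3 ; 0/11/0/11
#2 xor  r1, r1, r1 ; 0/0/0/11
#3 bne  r3, r1, L9 ; 0/0/0/11 ; →target
#4 xori  r1, r1, 11 ; 0/11/0/11
#9 ori   r2, r2, 15 ; 0/11/15/11
#10 ori   r3, r3, 6 ; 0/11/15/15
#11 sub  r2, r2, r2 ; 0/11/0/15

8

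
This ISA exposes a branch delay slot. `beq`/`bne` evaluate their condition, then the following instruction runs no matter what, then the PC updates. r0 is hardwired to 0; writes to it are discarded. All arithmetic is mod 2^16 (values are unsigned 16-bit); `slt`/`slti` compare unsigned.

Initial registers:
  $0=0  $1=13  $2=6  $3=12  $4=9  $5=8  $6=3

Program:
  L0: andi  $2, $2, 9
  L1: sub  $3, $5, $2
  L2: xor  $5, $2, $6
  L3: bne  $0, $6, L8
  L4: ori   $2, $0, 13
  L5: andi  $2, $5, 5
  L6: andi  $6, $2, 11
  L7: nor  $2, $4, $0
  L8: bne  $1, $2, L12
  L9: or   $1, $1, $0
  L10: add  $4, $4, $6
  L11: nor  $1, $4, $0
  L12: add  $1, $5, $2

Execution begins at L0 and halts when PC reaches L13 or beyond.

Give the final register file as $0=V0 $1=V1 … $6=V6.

$0=0 $1=16 $2=13 $3=8 $4=12 $5=3 $6=3

  step pc=0: andi  $2, $2, 9  regs=(0,13,0,12,9,8,3)
  step pc=1: sub  $3, $5, $2  regs=(0,13,0,8,9,8,3)
  step pc=2: xor  $5, $2, $6  regs=(0,13,0,8,9,3,3)
  step pc=3: bne  $0, $6, L8  cond=T  regs=(0,13,0,8,9,3,3)
  step pc=4: ori   $2, $0, 13  regs=(0,13,13,8,9,3,3)
  step pc=8: bne  $1, $2, L12  cond=F  regs=(0,13,13,8,9,3,3)
  step pc=9: or   $1, $1, $0  regs=(0,13,13,8,9,3,3)
  step pc=10: add  $4, $4, $6  regs=(0,13,13,8,12,3,3)
  step pc=11: nor  $1, $4, $0  regs=(0,65523,13,8,12,3,3)
  step pc=12: add  $1, $5, $2  regs=(0,16,13,8,12,3,3)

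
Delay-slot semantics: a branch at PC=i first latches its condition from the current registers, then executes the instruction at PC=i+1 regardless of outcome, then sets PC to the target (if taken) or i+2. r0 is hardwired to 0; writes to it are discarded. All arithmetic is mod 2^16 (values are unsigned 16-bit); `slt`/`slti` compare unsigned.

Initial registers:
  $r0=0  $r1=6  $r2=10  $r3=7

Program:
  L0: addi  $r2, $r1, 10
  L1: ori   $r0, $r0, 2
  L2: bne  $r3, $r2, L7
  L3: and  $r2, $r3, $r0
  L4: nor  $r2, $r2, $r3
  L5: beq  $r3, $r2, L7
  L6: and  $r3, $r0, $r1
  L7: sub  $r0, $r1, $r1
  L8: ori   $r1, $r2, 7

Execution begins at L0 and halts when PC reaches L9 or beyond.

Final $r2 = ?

0

PC=0  addi  $r2, $r1, 10     | $r0=0 $r1=6 $r2=16 $r3=7
PC=1  ori   $r0, $r0, 2      | $r0=0 $r1=6 $r2=16 $r3=7
PC=2  bne  $r3, $r2, L7      | $r0=0 $r1=6 $r2=16 $r3=7  [TAKEN]
PC=3  and  $r2, $r3, $r0     | $r0=0 $r1=6 $r2=0 $r3=7
PC=7  sub  $r0, $r1, $r1     | $r0=0 $r1=6 $r2=0 $r3=7
PC=8  ori   $r1, $r2, 7      | $r0=0 $r1=7 $r2=0 $r3=7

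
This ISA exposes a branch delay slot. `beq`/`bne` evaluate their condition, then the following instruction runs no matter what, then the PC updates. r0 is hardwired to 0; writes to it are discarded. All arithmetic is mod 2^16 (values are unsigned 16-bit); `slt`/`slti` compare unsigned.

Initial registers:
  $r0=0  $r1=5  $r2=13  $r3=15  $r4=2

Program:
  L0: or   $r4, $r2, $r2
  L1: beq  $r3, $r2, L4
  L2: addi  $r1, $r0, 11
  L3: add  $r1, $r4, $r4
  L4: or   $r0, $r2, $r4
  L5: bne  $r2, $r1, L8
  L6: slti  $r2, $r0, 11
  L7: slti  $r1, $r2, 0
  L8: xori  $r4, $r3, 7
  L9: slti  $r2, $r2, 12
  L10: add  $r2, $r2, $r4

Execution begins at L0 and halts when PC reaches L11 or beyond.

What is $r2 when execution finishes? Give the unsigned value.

PC=0  or   $r4, $r2, $r2     | $r0=0 $r1=5 $r2=13 $r3=15 $r4=13
PC=1  beq  $r3, $r2, L4      | $r0=0 $r1=5 $r2=13 $r3=15 $r4=13  [not taken]
PC=2  addi  $r1, $r0, 11     | $r0=0 $r1=11 $r2=13 $r3=15 $r4=13
PC=3  add  $r1, $r4, $r4     | $r0=0 $r1=26 $r2=13 $r3=15 $r4=13
PC=4  or   $r0, $r2, $r4     | $r0=0 $r1=26 $r2=13 $r3=15 $r4=13
PC=5  bne  $r2, $r1, L8      | $r0=0 $r1=26 $r2=13 $r3=15 $r4=13  [TAKEN]
PC=6  slti  $r2, $r0, 11     | $r0=0 $r1=26 $r2=1 $r3=15 $r4=13
PC=8  xori  $r4, $r3, 7      | $r0=0 $r1=26 $r2=1 $r3=15 $r4=8
PC=9  slti  $r2, $r2, 12     | $r0=0 $r1=26 $r2=1 $r3=15 $r4=8
PC=10 add  $r2, $r2, $r4     | $r0=0 $r1=26 $r2=9 $r3=15 $r4=8

9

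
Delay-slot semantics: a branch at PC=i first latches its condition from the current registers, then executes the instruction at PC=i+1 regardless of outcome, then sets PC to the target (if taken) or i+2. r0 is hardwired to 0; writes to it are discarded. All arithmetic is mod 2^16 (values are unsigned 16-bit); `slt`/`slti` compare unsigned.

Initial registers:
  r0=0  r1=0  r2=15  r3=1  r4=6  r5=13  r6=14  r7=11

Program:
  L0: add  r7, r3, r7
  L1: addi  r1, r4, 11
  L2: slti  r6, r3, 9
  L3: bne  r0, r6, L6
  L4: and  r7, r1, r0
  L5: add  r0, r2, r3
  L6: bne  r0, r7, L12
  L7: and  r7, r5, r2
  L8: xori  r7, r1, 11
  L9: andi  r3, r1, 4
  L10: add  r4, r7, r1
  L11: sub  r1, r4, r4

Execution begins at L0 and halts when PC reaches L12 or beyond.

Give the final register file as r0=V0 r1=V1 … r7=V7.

r0=0 r1=0 r2=15 r3=0 r4=43 r5=13 r6=1 r7=26

PC=0  add  r7, r3, r7        | r0=0 r1=0 r2=15 r3=1 r4=6 r5=13 r6=14 r7=12
PC=1  addi  r1, r4, 11       | r0=0 r1=17 r2=15 r3=1 r4=6 r5=13 r6=14 r7=12
PC=2  slti  r6, r3, 9        | r0=0 r1=17 r2=15 r3=1 r4=6 r5=13 r6=1 r7=12
PC=3  bne  r0, r6, L6        | r0=0 r1=17 r2=15 r3=1 r4=6 r5=13 r6=1 r7=12  [TAKEN]
PC=4  and  r7, r1, r0        | r0=0 r1=17 r2=15 r3=1 r4=6 r5=13 r6=1 r7=0
PC=6  bne  r0, r7, L12       | r0=0 r1=17 r2=15 r3=1 r4=6 r5=13 r6=1 r7=0  [not taken]
PC=7  and  r7, r5, r2        | r0=0 r1=17 r2=15 r3=1 r4=6 r5=13 r6=1 r7=13
PC=8  xori  r7, r1, 11       | r0=0 r1=17 r2=15 r3=1 r4=6 r5=13 r6=1 r7=26
PC=9  andi  r3, r1, 4        | r0=0 r1=17 r2=15 r3=0 r4=6 r5=13 r6=1 r7=26
PC=10 add  r4, r7, r1        | r0=0 r1=17 r2=15 r3=0 r4=43 r5=13 r6=1 r7=26
PC=11 sub  r1, r4, r4        | r0=0 r1=0 r2=15 r3=0 r4=43 r5=13 r6=1 r7=26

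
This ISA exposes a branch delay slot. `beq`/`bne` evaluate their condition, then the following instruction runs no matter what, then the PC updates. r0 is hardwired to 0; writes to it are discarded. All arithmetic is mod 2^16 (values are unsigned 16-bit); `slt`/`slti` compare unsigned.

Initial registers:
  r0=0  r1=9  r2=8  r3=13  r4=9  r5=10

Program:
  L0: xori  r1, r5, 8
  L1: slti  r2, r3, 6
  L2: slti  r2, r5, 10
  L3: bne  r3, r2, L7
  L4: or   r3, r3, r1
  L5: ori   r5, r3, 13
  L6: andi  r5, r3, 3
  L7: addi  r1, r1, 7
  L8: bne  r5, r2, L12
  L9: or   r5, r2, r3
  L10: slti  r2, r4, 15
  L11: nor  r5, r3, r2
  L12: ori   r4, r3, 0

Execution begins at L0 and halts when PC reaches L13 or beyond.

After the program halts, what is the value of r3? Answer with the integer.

15

[0] xori  r1, r5, 8  →  {r0:0, r1:2, r2:8, r3:13, r4:9, r5:10}
[1] slti  r2, r3, 6  →  {r0:0, r1:2, r2:0, r3:13, r4:9, r5:10}
[2] slti  r2, r5, 10  →  {r0:0, r1:2, r2:0, r3:13, r4:9, r5:10}
[3] bne  r3, r2, L7  →  {r0:0, r1:2, r2:0, r3:13, r4:9, r5:10}  ⟨branch taken⟩
[4] or   r3, r3, r1  →  {r0:0, r1:2, r2:0, r3:15, r4:9, r5:10}
[7] addi  r1, r1, 7  →  {r0:0, r1:9, r2:0, r3:15, r4:9, r5:10}
[8] bne  r5, r2, L12  →  {r0:0, r1:9, r2:0, r3:15, r4:9, r5:10}  ⟨branch taken⟩
[9] or   r5, r2, r3  →  {r0:0, r1:9, r2:0, r3:15, r4:9, r5:15}
[12] ori   r4, r3, 0  →  {r0:0, r1:9, r2:0, r3:15, r4:15, r5:15}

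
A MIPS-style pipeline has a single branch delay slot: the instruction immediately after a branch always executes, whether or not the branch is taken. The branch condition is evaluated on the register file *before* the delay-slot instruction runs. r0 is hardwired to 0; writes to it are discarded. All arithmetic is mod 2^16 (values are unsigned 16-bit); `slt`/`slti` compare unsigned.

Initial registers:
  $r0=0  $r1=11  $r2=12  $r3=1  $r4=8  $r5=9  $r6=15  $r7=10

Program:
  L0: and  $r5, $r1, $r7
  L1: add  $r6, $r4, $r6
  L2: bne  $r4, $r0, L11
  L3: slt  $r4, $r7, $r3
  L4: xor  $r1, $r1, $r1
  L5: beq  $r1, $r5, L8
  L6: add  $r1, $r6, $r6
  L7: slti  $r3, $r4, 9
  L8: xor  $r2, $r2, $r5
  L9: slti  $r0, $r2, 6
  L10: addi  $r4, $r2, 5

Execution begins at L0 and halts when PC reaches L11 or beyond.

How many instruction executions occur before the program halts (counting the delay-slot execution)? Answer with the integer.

[0] and  $r5, $r1, $r7  →  {$r0:0, $r1:11, $r2:12, $r3:1, $r4:8, $r5:10, $r6:15, $r7:10}
[1] add  $r6, $r4, $r6  →  {$r0:0, $r1:11, $r2:12, $r3:1, $r4:8, $r5:10, $r6:23, $r7:10}
[2] bne  $r4, $r0, L11  →  {$r0:0, $r1:11, $r2:12, $r3:1, $r4:8, $r5:10, $r6:23, $r7:10}  ⟨branch taken⟩
[3] slt  $r4, $r7, $r3  →  {$r0:0, $r1:11, $r2:12, $r3:1, $r4:0, $r5:10, $r6:23, $r7:10}

4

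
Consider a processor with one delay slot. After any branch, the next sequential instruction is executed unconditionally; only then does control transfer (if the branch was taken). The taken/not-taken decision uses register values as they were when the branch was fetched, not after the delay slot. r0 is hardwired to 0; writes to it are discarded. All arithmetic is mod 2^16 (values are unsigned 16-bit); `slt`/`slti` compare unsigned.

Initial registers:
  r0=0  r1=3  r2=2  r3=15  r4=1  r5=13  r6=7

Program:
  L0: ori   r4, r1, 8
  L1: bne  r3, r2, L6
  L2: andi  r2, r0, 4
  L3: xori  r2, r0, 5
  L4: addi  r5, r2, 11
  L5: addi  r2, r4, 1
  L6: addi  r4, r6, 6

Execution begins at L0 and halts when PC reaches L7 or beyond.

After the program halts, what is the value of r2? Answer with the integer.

[0] ori   r4, r1, 8  →  {r0:0, r1:3, r2:2, r3:15, r4:11, r5:13, r6:7}
[1] bne  r3, r2, L6  →  {r0:0, r1:3, r2:2, r3:15, r4:11, r5:13, r6:7}  ⟨branch taken⟩
[2] andi  r2, r0, 4  →  {r0:0, r1:3, r2:0, r3:15, r4:11, r5:13, r6:7}
[6] addi  r4, r6, 6  →  {r0:0, r1:3, r2:0, r3:15, r4:13, r5:13, r6:7}

0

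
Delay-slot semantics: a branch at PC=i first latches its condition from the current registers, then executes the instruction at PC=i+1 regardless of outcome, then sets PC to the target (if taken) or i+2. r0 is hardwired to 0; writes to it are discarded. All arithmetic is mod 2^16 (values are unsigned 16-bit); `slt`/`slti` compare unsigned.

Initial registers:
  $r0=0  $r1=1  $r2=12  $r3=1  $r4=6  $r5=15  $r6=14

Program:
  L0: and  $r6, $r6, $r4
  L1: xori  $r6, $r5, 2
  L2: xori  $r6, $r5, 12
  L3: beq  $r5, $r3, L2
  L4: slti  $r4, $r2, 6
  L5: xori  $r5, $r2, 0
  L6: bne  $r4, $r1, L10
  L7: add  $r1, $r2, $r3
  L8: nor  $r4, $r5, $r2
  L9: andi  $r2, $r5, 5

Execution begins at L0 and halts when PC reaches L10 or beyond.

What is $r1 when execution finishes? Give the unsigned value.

  step pc=0: and  $r6, $r6, $r4  regs=(0,1,12,1,6,15,6)
  step pc=1: xori  $r6, $r5, 2  regs=(0,1,12,1,6,15,13)
  step pc=2: xori  $r6, $r5, 12  regs=(0,1,12,1,6,15,3)
  step pc=3: beq  $r5, $r3, L2  cond=F  regs=(0,1,12,1,6,15,3)
  step pc=4: slti  $r4, $r2, 6  regs=(0,1,12,1,0,15,3)
  step pc=5: xori  $r5, $r2, 0  regs=(0,1,12,1,0,12,3)
  step pc=6: bne  $r4, $r1, L10  cond=T  regs=(0,1,12,1,0,12,3)
  step pc=7: add  $r1, $r2, $r3  regs=(0,13,12,1,0,12,3)

13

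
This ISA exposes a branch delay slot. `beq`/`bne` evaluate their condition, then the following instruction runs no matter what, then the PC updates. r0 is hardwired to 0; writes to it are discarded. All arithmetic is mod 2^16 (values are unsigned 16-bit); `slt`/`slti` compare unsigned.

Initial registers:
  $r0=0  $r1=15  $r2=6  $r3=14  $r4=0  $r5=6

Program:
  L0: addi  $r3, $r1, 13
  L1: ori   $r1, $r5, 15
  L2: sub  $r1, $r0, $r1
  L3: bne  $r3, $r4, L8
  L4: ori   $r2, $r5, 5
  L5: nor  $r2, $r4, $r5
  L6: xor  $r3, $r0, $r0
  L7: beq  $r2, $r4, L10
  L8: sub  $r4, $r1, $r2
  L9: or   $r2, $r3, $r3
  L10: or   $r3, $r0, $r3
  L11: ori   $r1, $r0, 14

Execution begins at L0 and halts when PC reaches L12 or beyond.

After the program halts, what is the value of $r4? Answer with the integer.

[0] addi  $r3, $r1, 13  →  {$r0:0, $r1:15, $r2:6, $r3:28, $r4:0, $r5:6}
[1] ori   $r1, $r5, 15  →  {$r0:0, $r1:15, $r2:6, $r3:28, $r4:0, $r5:6}
[2] sub  $r1, $r0, $r1  →  {$r0:0, $r1:65521, $r2:6, $r3:28, $r4:0, $r5:6}
[3] bne  $r3, $r4, L8  →  {$r0:0, $r1:65521, $r2:6, $r3:28, $r4:0, $r5:6}  ⟨branch taken⟩
[4] ori   $r2, $r5, 5  →  {$r0:0, $r1:65521, $r2:7, $r3:28, $r4:0, $r5:6}
[8] sub  $r4, $r1, $r2  →  {$r0:0, $r1:65521, $r2:7, $r3:28, $r4:65514, $r5:6}
[9] or   $r2, $r3, $r3  →  {$r0:0, $r1:65521, $r2:28, $r3:28, $r4:65514, $r5:6}
[10] or   $r3, $r0, $r3  →  {$r0:0, $r1:65521, $r2:28, $r3:28, $r4:65514, $r5:6}
[11] ori   $r1, $r0, 14  →  {$r0:0, $r1:14, $r2:28, $r3:28, $r4:65514, $r5:6}

65514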